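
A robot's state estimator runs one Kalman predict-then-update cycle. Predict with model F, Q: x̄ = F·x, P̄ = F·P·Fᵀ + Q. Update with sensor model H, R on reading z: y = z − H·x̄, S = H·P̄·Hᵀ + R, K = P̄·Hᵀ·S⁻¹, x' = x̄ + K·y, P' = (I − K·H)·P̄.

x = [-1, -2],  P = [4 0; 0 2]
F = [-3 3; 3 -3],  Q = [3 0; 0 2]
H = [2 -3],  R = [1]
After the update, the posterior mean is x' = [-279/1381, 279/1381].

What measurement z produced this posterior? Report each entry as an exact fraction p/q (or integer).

x̄ = F·x = [-3, 3]
P̄ = F·P·Fᵀ + Q = [57 -54; -54 56]
S = H·P̄·Hᵀ + R = [1381]
K = P̄·Hᵀ·S⁻¹ = [276/1381; -276/1381]
x' − x̄ = [3864/1381, -3864/1381] = K·y
y = (KᵀK)⁻¹·Kᵀ·(x' − x̄) = [14]
z = y + H·x̄ = [14] + [-15] = [-1]

z = [-1]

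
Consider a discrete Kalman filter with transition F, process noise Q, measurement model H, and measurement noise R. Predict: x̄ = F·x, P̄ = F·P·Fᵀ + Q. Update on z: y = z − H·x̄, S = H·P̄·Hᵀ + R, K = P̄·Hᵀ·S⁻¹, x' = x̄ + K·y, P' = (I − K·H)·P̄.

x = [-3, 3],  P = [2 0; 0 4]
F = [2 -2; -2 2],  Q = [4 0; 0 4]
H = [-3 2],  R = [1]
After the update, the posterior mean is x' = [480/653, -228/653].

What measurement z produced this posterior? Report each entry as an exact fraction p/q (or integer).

z = [-3]

x̄ = F·x = [-12, 12]
P̄ = F·P·Fᵀ + Q = [28 -24; -24 28]
S = H·P̄·Hᵀ + R = [653]
K = P̄·Hᵀ·S⁻¹ = [-132/653; 128/653]
x' − x̄ = [8316/653, -8064/653] = K·y
y = (KᵀK)⁻¹·Kᵀ·(x' − x̄) = [-63]
z = y + H·x̄ = [-63] + [60] = [-3]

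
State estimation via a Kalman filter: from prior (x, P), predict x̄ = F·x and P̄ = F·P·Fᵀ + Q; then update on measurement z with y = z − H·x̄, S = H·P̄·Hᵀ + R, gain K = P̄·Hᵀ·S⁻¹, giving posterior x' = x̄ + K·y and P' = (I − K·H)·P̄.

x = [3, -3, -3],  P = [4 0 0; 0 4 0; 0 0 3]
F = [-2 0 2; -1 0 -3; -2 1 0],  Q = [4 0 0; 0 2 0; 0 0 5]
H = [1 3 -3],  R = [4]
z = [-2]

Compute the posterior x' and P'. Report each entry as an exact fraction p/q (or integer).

x̄ = F·x = [-12, 6, -9]
P̄ = F·P·Fᵀ + Q = [32 -10 16; -10 33 8; 16 8 25]
y = z − H·x̄ = [-35]
S = H·P̄·Hᵀ + R = [258]
K = P̄·Hᵀ·S⁻¹ = [-23/129; 65/258; -35/258]
x' = x̄ + K·y = [-743/129, -727/258, -1097/258]
P' = (I − K·H)·P̄ = [3070/129 205/129 1259/129; 205/129 4289/258 4339/258; 1259/129 4339/258 5225/258]

x' = [-743/129, -727/258, -1097/258]
P' = [3070/129 205/129 1259/129; 205/129 4289/258 4339/258; 1259/129 4339/258 5225/258]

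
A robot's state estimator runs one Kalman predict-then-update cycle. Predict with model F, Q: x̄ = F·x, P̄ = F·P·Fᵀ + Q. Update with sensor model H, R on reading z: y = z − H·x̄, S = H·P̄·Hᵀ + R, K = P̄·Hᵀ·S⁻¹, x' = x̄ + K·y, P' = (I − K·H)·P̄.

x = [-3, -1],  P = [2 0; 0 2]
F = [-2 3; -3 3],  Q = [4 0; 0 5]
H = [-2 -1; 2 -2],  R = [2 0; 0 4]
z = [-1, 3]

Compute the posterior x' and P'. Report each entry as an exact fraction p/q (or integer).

x' = [96/131, -272/655]
P' = [42/131 12/655; 12/655 2062/3275]

x̄ = F·x = [3, 6]
P̄ = F·P·Fᵀ + Q = [30 30; 30 41]
y = z − H·x̄ = [11, 9]
S = H·P̄·Hᵀ + R = [283 22; 22 48]
K = P̄·Hᵀ·S⁻¹ = [-216/655 99/655; -1091/3275 -1001/3275]
x' = x̄ + K·y = [96/131, -272/655]
P' = (I − K·H)·P̄ = [42/131 12/655; 12/655 2062/3275]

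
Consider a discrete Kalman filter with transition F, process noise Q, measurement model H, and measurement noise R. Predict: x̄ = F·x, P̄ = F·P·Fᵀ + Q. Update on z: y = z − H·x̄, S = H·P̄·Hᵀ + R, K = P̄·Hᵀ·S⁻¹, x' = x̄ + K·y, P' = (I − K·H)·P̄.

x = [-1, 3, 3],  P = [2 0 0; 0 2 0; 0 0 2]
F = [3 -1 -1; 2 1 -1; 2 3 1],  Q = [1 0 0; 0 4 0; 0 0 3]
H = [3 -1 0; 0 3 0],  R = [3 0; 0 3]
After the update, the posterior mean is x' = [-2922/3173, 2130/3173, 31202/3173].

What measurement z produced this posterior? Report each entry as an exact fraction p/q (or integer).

x̄ = F·x = [-9, -2, 10]
P̄ = F·P·Fᵀ + Q = [23 12 4; 12 16 12; 4 12 31]
S = H·P̄·Hᵀ + R = [154 60; 60 147]
K = P̄·Hᵀ·S⁻¹ = [2073/6346 354/3173; 10/3173 1032/3173; -360/3173 924/3173]
x' − x̄ = [25635/3173, 8476/3173, -528/3173] = K·y
y = (KᵀK)⁻¹·Kᵀ·(x' − x̄) = [22, 8]
z = y + H·x̄ = [22, 8] + [-25, -6] = [-3, 2]

z = [-3, 2]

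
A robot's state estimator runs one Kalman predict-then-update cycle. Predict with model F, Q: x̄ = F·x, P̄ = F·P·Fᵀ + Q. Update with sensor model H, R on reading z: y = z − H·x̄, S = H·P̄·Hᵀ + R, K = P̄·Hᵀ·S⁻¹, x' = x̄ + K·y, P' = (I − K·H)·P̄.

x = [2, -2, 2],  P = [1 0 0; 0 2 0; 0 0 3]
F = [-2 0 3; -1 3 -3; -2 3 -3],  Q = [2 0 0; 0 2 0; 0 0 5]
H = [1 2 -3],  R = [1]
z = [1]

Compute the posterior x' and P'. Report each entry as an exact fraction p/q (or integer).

x' = [-120/31, -189/31, -355/62]
P' = [1717/93 -505/93 227/93; -505/93 2014/93 1186/93; 227/93 1186/93 1763/186]

x̄ = F·x = [2, -14, -16]
P̄ = F·P·Fᵀ + Q = [33 -25 -23; -25 48 47; -23 47 54]
y = z − H·x̄ = [-21]
S = H·P̄·Hᵀ + R = [186]
K = P̄·Hᵀ·S⁻¹ = [26/93; -35/93; -91/186]
x' = x̄ + K·y = [-120/31, -189/31, -355/62]
P' = (I − K·H)·P̄ = [1717/93 -505/93 227/93; -505/93 2014/93 1186/93; 227/93 1186/93 1763/186]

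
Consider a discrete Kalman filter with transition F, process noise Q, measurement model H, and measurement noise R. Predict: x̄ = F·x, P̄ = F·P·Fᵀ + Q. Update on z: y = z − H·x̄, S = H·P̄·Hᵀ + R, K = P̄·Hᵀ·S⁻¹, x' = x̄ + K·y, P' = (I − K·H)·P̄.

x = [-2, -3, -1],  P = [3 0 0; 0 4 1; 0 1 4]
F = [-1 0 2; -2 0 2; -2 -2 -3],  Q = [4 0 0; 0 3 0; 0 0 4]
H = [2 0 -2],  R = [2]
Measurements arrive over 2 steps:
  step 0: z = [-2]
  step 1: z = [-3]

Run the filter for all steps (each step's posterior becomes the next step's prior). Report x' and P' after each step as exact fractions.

step 0: x̄ = F·x = [0, 2, 13]
step 0: P̄ = F·P·Fᵀ + Q = [23 22 -22; 22 31 -16; -22 -16 80]
step 0: y = z − H·x̄ = [24]
step 0: S = H·P̄·Hᵀ + R = [590]
step 0: K = P̄·Hᵀ·S⁻¹ = [9/59; 38/295; -102/295]
step 0: x' = x̄ + K·y = [216/59, 1502/295, 1387/295]
step 0: P' = (I − K·H)·P̄ = [547/59 614/59 538/59; 614/59 6257/295 3032/295; 538/59 3032/295 2792/295]
step 1: x̄ = F·x = [1694/295, 614/295, -1865/59]
step 1: P̄ = F·P·Fᵀ + Q = [4323/295 498/295 -3992/59; 498/295 1473/295 -56/59; -3992/59 -56/59 31100/59]
step 1: y = z − H·x̄ = [-22923/295]
step 1: S = H·P̄·Hᵀ + R = [799562/295]
step 1: K = P̄·Hᵀ·S⁻¹ = [24283/399781; 778/399781; -175460/399781]
step 1: x' = x̄ + K·y = [408779/399781, 771632/399781, 996989/399781]
step 1: P' = (I − K·H)·P̄ = [1860763/399781 546802/399781 1836480/399781; 546802/399781 1992091/399781 546024/399781; 1836480/399781 546024/399781 2011940/399781]

step 0: x' = [216/59, 1502/295, 1387/295], P' = [547/59 614/59 538/59; 614/59 6257/295 3032/295; 538/59 3032/295 2792/295]
step 1: x' = [408779/399781, 771632/399781, 996989/399781], P' = [1860763/399781 546802/399781 1836480/399781; 546802/399781 1992091/399781 546024/399781; 1836480/399781 546024/399781 2011940/399781]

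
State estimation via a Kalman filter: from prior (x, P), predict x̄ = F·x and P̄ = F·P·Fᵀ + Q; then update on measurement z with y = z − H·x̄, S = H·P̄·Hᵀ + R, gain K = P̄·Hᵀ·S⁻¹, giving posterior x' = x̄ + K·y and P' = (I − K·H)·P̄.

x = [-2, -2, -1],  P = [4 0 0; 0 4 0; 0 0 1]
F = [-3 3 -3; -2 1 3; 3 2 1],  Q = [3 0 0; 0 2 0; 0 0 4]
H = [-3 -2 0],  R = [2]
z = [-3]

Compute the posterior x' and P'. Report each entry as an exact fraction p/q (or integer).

x' = [133/67, -889/603, -6491/603]
P' = [426/67 -622/67 202/67; -622/67 16937/1206 -5525/1206; 202/67 -5525/1206 63701/1206]

x̄ = F·x = [3, -1, -11]
P̄ = F·P·Fᵀ + Q = [84 27 -15; 27 31 -13; -15 -13 57]
y = z − H·x̄ = [4]
S = H·P̄·Hᵀ + R = [1206]
K = P̄·Hᵀ·S⁻¹ = [-17/67; -143/1206; 71/1206]
x' = x̄ + K·y = [133/67, -889/603, -6491/603]
P' = (I − K·H)·P̄ = [426/67 -622/67 202/67; -622/67 16937/1206 -5525/1206; 202/67 -5525/1206 63701/1206]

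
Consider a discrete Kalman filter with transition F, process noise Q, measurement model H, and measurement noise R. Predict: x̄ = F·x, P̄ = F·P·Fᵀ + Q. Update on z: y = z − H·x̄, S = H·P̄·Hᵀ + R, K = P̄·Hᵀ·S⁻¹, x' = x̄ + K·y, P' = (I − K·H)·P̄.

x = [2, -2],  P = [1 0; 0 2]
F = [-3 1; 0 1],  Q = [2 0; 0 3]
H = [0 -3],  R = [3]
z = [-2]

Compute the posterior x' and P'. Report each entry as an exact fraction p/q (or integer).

x' = [-7, 1/2]
P' = [49/4 1/8; 1/8 5/16]

x̄ = F·x = [-8, -2]
P̄ = F·P·Fᵀ + Q = [13 2; 2 5]
y = z − H·x̄ = [-8]
S = H·P̄·Hᵀ + R = [48]
K = P̄·Hᵀ·S⁻¹ = [-1/8; -5/16]
x' = x̄ + K·y = [-7, 1/2]
P' = (I − K·H)·P̄ = [49/4 1/8; 1/8 5/16]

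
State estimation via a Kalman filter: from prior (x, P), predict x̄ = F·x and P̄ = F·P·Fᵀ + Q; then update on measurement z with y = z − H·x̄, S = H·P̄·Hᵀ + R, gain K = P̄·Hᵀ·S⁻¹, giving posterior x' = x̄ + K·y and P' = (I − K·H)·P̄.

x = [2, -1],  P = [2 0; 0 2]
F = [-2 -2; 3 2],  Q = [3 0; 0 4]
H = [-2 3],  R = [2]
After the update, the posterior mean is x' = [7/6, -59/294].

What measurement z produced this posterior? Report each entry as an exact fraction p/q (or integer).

x̄ = F·x = [-2, 4]
P̄ = F·P·Fᵀ + Q = [19 -20; -20 30]
S = H·P̄·Hᵀ + R = [588]
K = P̄·Hᵀ·S⁻¹ = [-1/6; 65/294]
x' − x̄ = [19/6, -1235/294] = K·y
y = (KᵀK)⁻¹·Kᵀ·(x' − x̄) = [-19]
z = y + H·x̄ = [-19] + [16] = [-3]

z = [-3]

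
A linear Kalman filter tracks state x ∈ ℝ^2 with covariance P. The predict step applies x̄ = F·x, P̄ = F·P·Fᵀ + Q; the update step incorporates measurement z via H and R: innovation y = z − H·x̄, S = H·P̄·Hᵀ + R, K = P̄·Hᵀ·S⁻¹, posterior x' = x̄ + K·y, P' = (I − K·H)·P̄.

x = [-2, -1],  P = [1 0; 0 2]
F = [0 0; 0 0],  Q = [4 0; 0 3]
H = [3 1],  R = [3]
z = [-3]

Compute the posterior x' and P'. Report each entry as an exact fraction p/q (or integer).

x̄ = F·x = [0, 0]
P̄ = F·P·Fᵀ + Q = [4 0; 0 3]
y = z − H·x̄ = [-3]
S = H·P̄·Hᵀ + R = [42]
K = P̄·Hᵀ·S⁻¹ = [2/7; 1/14]
x' = x̄ + K·y = [-6/7, -3/14]
P' = (I − K·H)·P̄ = [4/7 -6/7; -6/7 39/14]

x' = [-6/7, -3/14]
P' = [4/7 -6/7; -6/7 39/14]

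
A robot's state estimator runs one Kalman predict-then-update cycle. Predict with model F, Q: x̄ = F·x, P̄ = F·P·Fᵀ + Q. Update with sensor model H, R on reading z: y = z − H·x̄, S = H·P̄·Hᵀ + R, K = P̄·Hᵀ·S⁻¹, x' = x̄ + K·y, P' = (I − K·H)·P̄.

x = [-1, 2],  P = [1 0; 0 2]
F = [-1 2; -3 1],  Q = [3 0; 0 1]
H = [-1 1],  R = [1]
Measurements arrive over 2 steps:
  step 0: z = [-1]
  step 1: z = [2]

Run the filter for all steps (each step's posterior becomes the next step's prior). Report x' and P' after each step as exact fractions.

step 0: x̄ = F·x = [5, 5]
step 0: P̄ = F·P·Fᵀ + Q = [12 7; 7 12]
step 0: y = z − H·x̄ = [-1]
step 0: S = H·P̄·Hᵀ + R = [11]
step 0: K = P̄·Hᵀ·S⁻¹ = [-5/11; 5/11]
step 0: x' = x̄ + K·y = [60/11, 50/11]
step 0: P' = (I − K·H)·P̄ = [107/11 102/11; 102/11 107/11]
step 1: x̄ = F·x = [40/11, -130/11]
step 1: P̄ = F·P·Fᵀ + Q = [160/11 -179/11; -179/11 469/11]
step 1: y = z − H·x̄ = [192/11]
step 1: S = H·P̄·Hᵀ + R = [998/11]
step 1: K = P̄·Hᵀ·S⁻¹ = [-339/998; 324/499]
step 1: x' = x̄ + K·y = [-1144/499, -242/499]
step 1: P' = (I − K·H)·P̄ = [4069/998 1865/499; 1865/499 2189/499]

step 0: x' = [60/11, 50/11], P' = [107/11 102/11; 102/11 107/11]
step 1: x' = [-1144/499, -242/499], P' = [4069/998 1865/499; 1865/499 2189/499]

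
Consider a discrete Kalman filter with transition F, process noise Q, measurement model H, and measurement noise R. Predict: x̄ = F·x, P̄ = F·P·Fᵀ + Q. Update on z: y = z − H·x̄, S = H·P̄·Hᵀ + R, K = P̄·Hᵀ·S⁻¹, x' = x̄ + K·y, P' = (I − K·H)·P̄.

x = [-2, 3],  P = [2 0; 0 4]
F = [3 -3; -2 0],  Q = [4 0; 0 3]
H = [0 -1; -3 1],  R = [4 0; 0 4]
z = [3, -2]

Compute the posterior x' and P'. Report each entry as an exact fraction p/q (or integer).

x' = [-201/3463, -6657/3463]
P' = [2440/3463 2868/3463; 2868/3463 8980/3463]

x̄ = F·x = [-15, 4]
P̄ = F·P·Fᵀ + Q = [58 -12; -12 11]
y = z − H·x̄ = [7, -51]
S = H·P̄·Hᵀ + R = [15 -47; -47 609]
K = P̄·Hᵀ·S⁻¹ = [-717/3463 -1113/3463; -2245/3463 94/3463]
x' = x̄ + K·y = [-201/3463, -6657/3463]
P' = (I − K·H)·P̄ = [2440/3463 2868/3463; 2868/3463 8980/3463]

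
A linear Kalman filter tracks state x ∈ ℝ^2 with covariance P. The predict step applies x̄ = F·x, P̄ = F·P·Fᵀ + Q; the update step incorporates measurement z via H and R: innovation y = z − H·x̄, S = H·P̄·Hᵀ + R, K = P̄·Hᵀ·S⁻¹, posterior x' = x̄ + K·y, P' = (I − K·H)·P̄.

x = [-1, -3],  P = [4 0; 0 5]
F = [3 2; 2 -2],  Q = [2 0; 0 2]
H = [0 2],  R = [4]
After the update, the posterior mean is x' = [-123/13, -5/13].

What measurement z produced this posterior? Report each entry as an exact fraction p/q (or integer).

z = [-1]

x̄ = F·x = [-9, 4]
P̄ = F·P·Fᵀ + Q = [58 4; 4 38]
S = H·P̄·Hᵀ + R = [156]
K = P̄·Hᵀ·S⁻¹ = [2/39; 19/39]
x' − x̄ = [-6/13, -57/13] = K·y
y = (KᵀK)⁻¹·Kᵀ·(x' − x̄) = [-9]
z = y + H·x̄ = [-9] + [8] = [-1]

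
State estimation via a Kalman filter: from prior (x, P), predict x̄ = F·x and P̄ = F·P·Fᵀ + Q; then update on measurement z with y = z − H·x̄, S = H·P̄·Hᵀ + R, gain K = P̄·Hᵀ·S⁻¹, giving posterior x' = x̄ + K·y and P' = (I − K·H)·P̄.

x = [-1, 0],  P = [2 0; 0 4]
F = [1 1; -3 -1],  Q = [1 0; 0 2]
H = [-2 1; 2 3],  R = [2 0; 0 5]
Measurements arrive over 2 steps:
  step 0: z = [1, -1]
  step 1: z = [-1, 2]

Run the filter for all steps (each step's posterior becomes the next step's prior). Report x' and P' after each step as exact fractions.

step 0: x̄ = F·x = [-1, 3]
step 0: P̄ = F·P·Fᵀ + Q = [7 -10; -10 24]
step 0: y = z − H·x̄ = [-4, -8]
step 0: S = H·P̄·Hᵀ + R = [94 84; 84 129]
step 0: K = P̄·Hᵀ·S⁻¹ = [-292/845 256/2535; 218/845 596/2535]
step 0: x' = x̄ + K·y = [-83/195, 17/195]
step 0: P' = (I − K·H)·P̄ = [817/2535 -118/2535; -118/2535 1072/2535]
step 1: x̄ = F·x = [-22/65, 232/195]
step 1: P̄ = F·P·Fᵀ + Q = [1396/845 -1017/845; -1017/845 12787/2535]
step 1: y = z − H·x̄ = [-43/15, -58/65]
step 1: S = H·P̄·Hᵀ + R = [277/15 867/65; 867/65 35966/845]
step 1: K = P̄·Hᵀ·S⁻¹ = [-476007/1541503 138070/1541503; 373693/1541503 343766/1541503]
step 1: x' = x̄ + K·y = [719613/1541503, 455995/1541503]
step 1: P' = (I − K·H)·P̄ = [443299/1541503 -65416/1541503; -65416/1541503 616554/1541503]

step 0: x' = [-83/195, 17/195], P' = [817/2535 -118/2535; -118/2535 1072/2535]
step 1: x' = [719613/1541503, 455995/1541503], P' = [443299/1541503 -65416/1541503; -65416/1541503 616554/1541503]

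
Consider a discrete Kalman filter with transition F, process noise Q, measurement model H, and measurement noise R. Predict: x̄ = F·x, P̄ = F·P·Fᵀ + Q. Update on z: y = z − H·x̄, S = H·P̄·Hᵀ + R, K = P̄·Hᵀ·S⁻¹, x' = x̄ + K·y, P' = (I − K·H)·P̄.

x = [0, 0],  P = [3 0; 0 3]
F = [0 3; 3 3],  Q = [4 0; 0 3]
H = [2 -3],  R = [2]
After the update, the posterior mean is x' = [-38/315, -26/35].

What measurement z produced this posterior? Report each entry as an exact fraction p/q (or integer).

z = [2]

x̄ = F·x = [0, 0]
P̄ = F·P·Fᵀ + Q = [31 27; 27 57]
S = H·P̄·Hᵀ + R = [315]
K = P̄·Hᵀ·S⁻¹ = [-19/315; -13/35]
x' − x̄ = [-38/315, -26/35] = K·y
y = (KᵀK)⁻¹·Kᵀ·(x' − x̄) = [2]
z = y + H·x̄ = [2] + [0] = [2]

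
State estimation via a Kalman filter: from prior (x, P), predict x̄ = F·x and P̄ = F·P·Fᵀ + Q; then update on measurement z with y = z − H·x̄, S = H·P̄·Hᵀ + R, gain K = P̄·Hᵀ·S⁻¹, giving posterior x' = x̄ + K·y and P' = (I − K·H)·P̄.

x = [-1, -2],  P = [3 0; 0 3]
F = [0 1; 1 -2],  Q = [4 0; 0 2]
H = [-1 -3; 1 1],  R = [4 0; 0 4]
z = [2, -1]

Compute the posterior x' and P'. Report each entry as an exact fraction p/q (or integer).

x' = [-449/446, -97/446]
P' = [858/223 -356/223; -356/223 234/223]

x̄ = F·x = [-2, 3]
P̄ = F·P·Fᵀ + Q = [7 -6; -6 17]
y = z − H·x̄ = [9, -2]
S = H·P̄·Hᵀ + R = [128 -34; -34 16]
K = P̄·Hᵀ·S⁻¹ = [105/446 251/446; -173/446 -61/446]
x' = x̄ + K·y = [-449/446, -97/446]
P' = (I − K·H)·P̄ = [858/223 -356/223; -356/223 234/223]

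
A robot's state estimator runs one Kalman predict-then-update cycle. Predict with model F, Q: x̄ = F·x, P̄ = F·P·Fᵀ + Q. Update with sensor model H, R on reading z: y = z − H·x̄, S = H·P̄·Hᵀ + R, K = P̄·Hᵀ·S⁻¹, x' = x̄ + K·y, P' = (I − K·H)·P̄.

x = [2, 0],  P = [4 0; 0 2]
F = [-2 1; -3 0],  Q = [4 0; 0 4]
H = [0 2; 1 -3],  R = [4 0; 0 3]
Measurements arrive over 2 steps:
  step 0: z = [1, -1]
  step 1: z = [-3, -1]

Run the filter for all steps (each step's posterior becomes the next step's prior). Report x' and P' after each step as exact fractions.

step 0: x̄ = F·x = [-4, -6]
step 0: P̄ = F·P·Fᵀ + Q = [22 24; 24 40]
step 0: y = z − H·x̄ = [13, -15]
step 0: S = H·P̄·Hᵀ + R = [164 -192; -192 241]
step 0: K = P̄·Hᵀ·S⁻¹ = [492/665 254/665; 212/665 -96/665]
step 0: x' = x̄ + K·y = [-74/665, 206/665]
step 0: P' = (I − K·H)·P̄ = [3714/665 984/665; 984/665 424/665]
step 1: x̄ = F·x = [354/665, 222/665]
step 1: P̄ = F·P·Fᵀ + Q = [14004/665 19332/665; 19332/665 36086/665]
step 1: y = z − H·x̄ = [-2439/665, -353/665]
step 1: S = H·P̄·Hᵀ + R = [147004/665 -177852/665; -177852/665 224781/665]
step 1: K = P̄·Hᵀ·S⁻¹ = [108630/176989 51312/176989; 51031/176989 -29642/176989]
step 1: x' = x̄ + K·y = [-331440/176989, -112345/176989]
step 1: P' = (I − K·H)·P̄ = [805716/176989 217260/176989; 217260/176989 102062/176989]

step 0: x' = [-74/665, 206/665], P' = [3714/665 984/665; 984/665 424/665]
step 1: x' = [-331440/176989, -112345/176989], P' = [805716/176989 217260/176989; 217260/176989 102062/176989]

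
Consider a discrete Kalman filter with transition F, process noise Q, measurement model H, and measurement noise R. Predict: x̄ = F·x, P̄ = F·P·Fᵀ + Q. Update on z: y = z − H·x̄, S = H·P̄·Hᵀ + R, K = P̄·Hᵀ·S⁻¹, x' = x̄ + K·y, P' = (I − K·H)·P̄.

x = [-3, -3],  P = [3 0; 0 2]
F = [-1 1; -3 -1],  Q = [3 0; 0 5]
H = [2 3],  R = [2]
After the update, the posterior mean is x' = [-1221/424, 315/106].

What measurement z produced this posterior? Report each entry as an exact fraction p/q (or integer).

x̄ = F·x = [0, 12]
P̄ = F·P·Fᵀ + Q = [8 7; 7 34]
S = H·P̄·Hᵀ + R = [424]
K = P̄·Hᵀ·S⁻¹ = [37/424; 29/106]
x' − x̄ = [-1221/424, -957/106] = K·y
y = (KᵀK)⁻¹·Kᵀ·(x' − x̄) = [-33]
z = y + H·x̄ = [-33] + [36] = [3]

z = [3]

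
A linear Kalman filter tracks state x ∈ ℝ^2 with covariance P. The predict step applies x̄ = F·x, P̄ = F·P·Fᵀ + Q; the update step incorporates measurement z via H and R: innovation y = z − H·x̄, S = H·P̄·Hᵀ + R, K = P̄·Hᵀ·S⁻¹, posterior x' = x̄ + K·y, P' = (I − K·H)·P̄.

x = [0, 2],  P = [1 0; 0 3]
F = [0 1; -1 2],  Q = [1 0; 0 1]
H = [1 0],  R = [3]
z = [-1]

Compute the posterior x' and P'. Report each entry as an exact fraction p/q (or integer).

x' = [2/7, 10/7]
P' = [12/7 18/7; 18/7 62/7]

x̄ = F·x = [2, 4]
P̄ = F·P·Fᵀ + Q = [4 6; 6 14]
y = z − H·x̄ = [-3]
S = H·P̄·Hᵀ + R = [7]
K = P̄·Hᵀ·S⁻¹ = [4/7; 6/7]
x' = x̄ + K·y = [2/7, 10/7]
P' = (I − K·H)·P̄ = [12/7 18/7; 18/7 62/7]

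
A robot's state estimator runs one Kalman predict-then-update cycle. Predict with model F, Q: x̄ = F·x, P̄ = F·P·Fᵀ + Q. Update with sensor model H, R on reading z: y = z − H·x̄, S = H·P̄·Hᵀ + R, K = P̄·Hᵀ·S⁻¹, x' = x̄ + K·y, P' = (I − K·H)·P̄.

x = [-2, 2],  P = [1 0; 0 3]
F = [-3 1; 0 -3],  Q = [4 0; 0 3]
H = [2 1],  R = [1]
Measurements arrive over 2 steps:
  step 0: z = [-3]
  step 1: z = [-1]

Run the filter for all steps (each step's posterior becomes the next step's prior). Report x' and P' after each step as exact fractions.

step 0: x̄ = F·x = [8, -6]
step 0: P̄ = F·P·Fᵀ + Q = [16 -9; -9 30]
step 0: y = z − H·x̄ = [-13]
step 0: S = H·P̄·Hᵀ + R = [59]
step 0: K = P̄·Hᵀ·S⁻¹ = [23/59; 12/59]
step 0: x' = x̄ + K·y = [173/59, -510/59]
step 0: P' = (I − K·H)·P̄ = [415/59 -807/59; -807/59 1626/59]
step 1: x̄ = F·x = [-1029/59, 1530/59]
step 1: P̄ = F·P·Fᵀ + Q = [10439/59 -12141/59; -12141/59 14811/59]
step 1: y = z − H·x̄ = [469/59]
step 1: S = H·P̄·Hᵀ + R = [8062/59]
step 1: K = P̄·Hᵀ·S⁻¹ = [8737/8062; -9471/8062]
step 1: x' = x̄ + K·y = [-71155/8062, 133779/8062]
step 1: P' = (I − K·H)·P̄ = [132611/8062 -256485/8062; -256485/8062 503499/8062]

step 0: x' = [173/59, -510/59], P' = [415/59 -807/59; -807/59 1626/59]
step 1: x' = [-71155/8062, 133779/8062], P' = [132611/8062 -256485/8062; -256485/8062 503499/8062]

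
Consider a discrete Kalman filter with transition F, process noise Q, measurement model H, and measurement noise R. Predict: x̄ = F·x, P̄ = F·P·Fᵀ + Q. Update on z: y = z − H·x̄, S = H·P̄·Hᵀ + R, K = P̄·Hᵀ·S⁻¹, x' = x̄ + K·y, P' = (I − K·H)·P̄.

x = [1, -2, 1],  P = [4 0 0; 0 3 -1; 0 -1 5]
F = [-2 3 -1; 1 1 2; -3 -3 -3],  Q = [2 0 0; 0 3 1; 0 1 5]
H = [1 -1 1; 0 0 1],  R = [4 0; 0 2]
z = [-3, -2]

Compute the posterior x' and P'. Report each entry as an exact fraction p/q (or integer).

x' = [-16347/8003, -932/8003, -12542/8003]
P' = [78924/8003 40536/8003 -15332/8003; 40536/8003 44842/8003 -1866/8003; -15332/8003 -1866/8003 14698/8003]

x̄ = F·x = [-9, 1, 0]
P̄ = F·P·Fᵀ + Q = [56 -14 18; -14 26 -41; 18 -41 95]
y = z − H·x̄ = [7, -2]
S = H·P̄·Hᵀ + R = [327 154; 154 97]
K = P̄·Hᵀ·S⁻¹ = [5764/8003 -7666/8003; -1543/8003 -933/8003; 308/8003 7349/8003]
x' = x̄ + K·y = [-16347/8003, -932/8003, -12542/8003]
P' = (I − K·H)·P̄ = [78924/8003 40536/8003 -15332/8003; 40536/8003 44842/8003 -1866/8003; -15332/8003 -1866/8003 14698/8003]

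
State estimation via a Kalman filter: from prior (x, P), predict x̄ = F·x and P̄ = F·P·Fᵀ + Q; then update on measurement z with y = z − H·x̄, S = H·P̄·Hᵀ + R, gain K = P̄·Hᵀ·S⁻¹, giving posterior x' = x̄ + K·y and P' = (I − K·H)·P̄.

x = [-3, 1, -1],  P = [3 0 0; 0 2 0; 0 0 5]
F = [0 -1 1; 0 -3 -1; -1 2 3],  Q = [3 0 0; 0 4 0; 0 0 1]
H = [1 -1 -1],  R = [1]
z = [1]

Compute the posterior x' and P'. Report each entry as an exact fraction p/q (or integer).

x' = [-40/17, -31/17, -23/17]
P' = [166/17 19/17 149/17; 19/17 458/17 -440/17; 149/17 -440/17 608/17]

x̄ = F·x = [-2, -2, 2]
P̄ = F·P·Fᵀ + Q = [10 1 11; 1 27 -27; 11 -27 57]
y = z − H·x̄ = [3]
S = H·P̄·Hᵀ + R = [17]
K = P̄·Hᵀ·S⁻¹ = [-2/17; 1/17; -19/17]
x' = x̄ + K·y = [-40/17, -31/17, -23/17]
P' = (I − K·H)·P̄ = [166/17 19/17 149/17; 19/17 458/17 -440/17; 149/17 -440/17 608/17]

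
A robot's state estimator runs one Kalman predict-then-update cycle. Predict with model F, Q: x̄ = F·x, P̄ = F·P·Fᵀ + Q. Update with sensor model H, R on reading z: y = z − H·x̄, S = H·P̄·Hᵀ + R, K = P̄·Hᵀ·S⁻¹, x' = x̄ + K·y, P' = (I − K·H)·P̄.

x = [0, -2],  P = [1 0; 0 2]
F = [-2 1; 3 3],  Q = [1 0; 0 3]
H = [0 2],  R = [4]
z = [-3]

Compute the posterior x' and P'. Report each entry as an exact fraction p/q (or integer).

x' = [-2, -51/31]
P' = [7 0; 0 30/31]

x̄ = F·x = [-2, -6]
P̄ = F·P·Fᵀ + Q = [7 0; 0 30]
y = z − H·x̄ = [9]
S = H·P̄·Hᵀ + R = [124]
K = P̄·Hᵀ·S⁻¹ = [0; 15/31]
x' = x̄ + K·y = [-2, -51/31]
P' = (I − K·H)·P̄ = [7 0; 0 30/31]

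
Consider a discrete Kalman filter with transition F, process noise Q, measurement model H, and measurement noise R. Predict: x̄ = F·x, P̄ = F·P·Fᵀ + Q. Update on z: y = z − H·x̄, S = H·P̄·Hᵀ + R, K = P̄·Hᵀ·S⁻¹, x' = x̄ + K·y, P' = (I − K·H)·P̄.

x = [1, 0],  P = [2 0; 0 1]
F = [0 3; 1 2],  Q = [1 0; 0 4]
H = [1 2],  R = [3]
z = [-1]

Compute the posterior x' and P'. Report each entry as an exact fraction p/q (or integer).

x' = [-6/7, -1/77]
P' = [26/7 -10/7; -10/7 94/77]

x̄ = F·x = [0, 1]
P̄ = F·P·Fᵀ + Q = [10 6; 6 10]
y = z − H·x̄ = [-3]
S = H·P̄·Hᵀ + R = [77]
K = P̄·Hᵀ·S⁻¹ = [2/7; 26/77]
x' = x̄ + K·y = [-6/7, -1/77]
P' = (I − K·H)·P̄ = [26/7 -10/7; -10/7 94/77]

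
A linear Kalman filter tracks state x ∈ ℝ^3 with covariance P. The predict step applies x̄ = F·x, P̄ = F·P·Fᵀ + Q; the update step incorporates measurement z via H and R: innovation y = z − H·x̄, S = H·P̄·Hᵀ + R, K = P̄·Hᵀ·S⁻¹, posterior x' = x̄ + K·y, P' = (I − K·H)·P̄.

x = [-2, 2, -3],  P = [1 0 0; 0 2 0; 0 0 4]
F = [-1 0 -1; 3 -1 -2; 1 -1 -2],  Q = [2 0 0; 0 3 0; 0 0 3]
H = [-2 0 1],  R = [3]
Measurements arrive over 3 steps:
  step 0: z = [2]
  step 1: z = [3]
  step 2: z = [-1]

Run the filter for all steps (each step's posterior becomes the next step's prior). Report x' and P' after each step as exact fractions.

step 0: x' = [11/5, 12/5, 26/5], P' = [126/25 202/25 231/25; 202/25 629/25 437/25; 231/25 437/25 486/25]
step 1: x' = [-6029/901, -5633/901, -545/53], P' = [29188/901 36942/901 3340/53; 36942/901 55657/901 4353/53; 3340/53 4353/53 6638/53]
step 2: x' = [-25037/36437, -164519/36437, -98064/36437], P' = [6067031/109311 7289836/109311 11682367/109311; 7289836/109311 9845447/109311 14291729/109311; 11682367/109311 14291729/109311 22781168/109311]

step 0: x̄ = F·x = [5, -2, 2]
step 0: P̄ = F·P·Fᵀ + Q = [7 5 7; 5 30 21; 7 21 22]
step 0: y = z − H·x̄ = [10]
step 0: S = H·P̄·Hᵀ + R = [25]
step 0: K = P̄·Hᵀ·S⁻¹ = [-7/25; 11/25; 8/25]
step 0: x' = x̄ + K·y = [11/5, 12/5, 26/5]
step 0: P' = (I − K·H)·P̄ = [126/25 202/25 231/25; 202/25 629/25 437/25; 231/25 437/25 486/25]
step 1: x̄ = F·x = [-37/5, -31/5, -53/5]
step 1: P̄ = F·P·Fᵀ + Q = [1124/25 1002/25 1716/25; 1002/25 1546/25 2043/25; 1716/25 2043/25 3194/25]
step 1: y = z − H·x̄ = [-6/5]
step 1: S = H·P̄·Hᵀ + R = [901/25]
step 1: K = P̄·Hᵀ·S⁻¹ = [-532/901; 39/901; -14/53]
step 1: x' = x̄ + K·y = [-6029/901, -5633/901, -545/53]
step 1: P' = (I − K·H)·P̄ = [29188/901 36942/901 3340/53; 36942/901 55657/901 4353/53; 3340/53 4353/53 6638/53]
step 2: x̄ = F·x = [15294/901, 6076/901, 18134/901]
step 2: P̄ = F·P·Fᵀ + Q = [257396/901 192291/901 364227/901; 192291/901 165428/901 288601/901; 364227/901 288601/901 533932/901]
step 2: y = z − H·x̄ = [11553/901]
step 2: S = H·P̄·Hᵀ + R = [109311/901]
step 2: K = P̄·Hᵀ·S⁻¹ = [-150565/109311; -95981/109311; -194522/109311]
step 2: x' = x̄ + K·y = [-25037/36437, -164519/36437, -98064/36437]
step 2: P' = (I − K·H)·P̄ = [6067031/109311 7289836/109311 11682367/109311; 7289836/109311 9845447/109311 14291729/109311; 11682367/109311 14291729/109311 22781168/109311]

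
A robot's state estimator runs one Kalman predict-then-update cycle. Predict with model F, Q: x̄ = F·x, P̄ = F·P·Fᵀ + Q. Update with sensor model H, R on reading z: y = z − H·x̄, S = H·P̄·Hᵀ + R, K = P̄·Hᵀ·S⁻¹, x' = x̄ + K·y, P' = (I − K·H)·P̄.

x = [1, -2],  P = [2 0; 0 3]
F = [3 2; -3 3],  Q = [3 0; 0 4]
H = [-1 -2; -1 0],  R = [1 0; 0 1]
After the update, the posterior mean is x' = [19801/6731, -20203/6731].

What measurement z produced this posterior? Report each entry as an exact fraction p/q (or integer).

z = [3, -3]

x̄ = F·x = [-1, -9]
P̄ = F·P·Fᵀ + Q = [33 0; 0 49]
S = H·P̄·Hᵀ + R = [230 33; 33 34]
K = P̄·Hᵀ·S⁻¹ = [-33/6731 -6501/6731; -3332/6731 3234/6731]
x' − x̄ = [26532/6731, 40376/6731] = K·y
y = (KᵀK)⁻¹·Kᵀ·(x' − x̄) = [-16, -4]
z = y + H·x̄ = [-16, -4] + [19, 1] = [3, -3]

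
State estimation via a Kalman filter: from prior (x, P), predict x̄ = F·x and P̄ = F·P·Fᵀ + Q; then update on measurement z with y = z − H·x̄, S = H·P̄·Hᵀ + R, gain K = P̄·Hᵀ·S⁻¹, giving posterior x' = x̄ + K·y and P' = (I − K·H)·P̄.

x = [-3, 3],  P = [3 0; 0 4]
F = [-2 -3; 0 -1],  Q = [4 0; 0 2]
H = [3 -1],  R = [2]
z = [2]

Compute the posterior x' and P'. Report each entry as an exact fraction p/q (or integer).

x̄ = F·x = [-3, -3]
P̄ = F·P·Fᵀ + Q = [52 12; 12 6]
y = z − H·x̄ = [8]
S = H·P̄·Hᵀ + R = [404]
K = P̄·Hᵀ·S⁻¹ = [36/101; 15/202]
x' = x̄ + K·y = [-15/101, -243/101]
P' = (I − K·H)·P̄ = [68/101 132/101; 132/101 381/101]

x' = [-15/101, -243/101]
P' = [68/101 132/101; 132/101 381/101]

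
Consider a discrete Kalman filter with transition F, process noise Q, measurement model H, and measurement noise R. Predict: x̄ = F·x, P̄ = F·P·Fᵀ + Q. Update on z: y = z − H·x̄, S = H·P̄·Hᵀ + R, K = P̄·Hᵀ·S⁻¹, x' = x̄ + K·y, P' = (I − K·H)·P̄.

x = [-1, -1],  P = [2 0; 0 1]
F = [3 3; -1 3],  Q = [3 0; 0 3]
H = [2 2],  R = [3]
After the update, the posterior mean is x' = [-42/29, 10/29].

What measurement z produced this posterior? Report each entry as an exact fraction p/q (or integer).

z = [-2]

x̄ = F·x = [-6, -2]
P̄ = F·P·Fᵀ + Q = [30 3; 3 14]
S = H·P̄·Hᵀ + R = [203]
K = P̄·Hᵀ·S⁻¹ = [66/203; 34/203]
x' − x̄ = [132/29, 68/29] = K·y
y = (KᵀK)⁻¹·Kᵀ·(x' − x̄) = [14]
z = y + H·x̄ = [14] + [-16] = [-2]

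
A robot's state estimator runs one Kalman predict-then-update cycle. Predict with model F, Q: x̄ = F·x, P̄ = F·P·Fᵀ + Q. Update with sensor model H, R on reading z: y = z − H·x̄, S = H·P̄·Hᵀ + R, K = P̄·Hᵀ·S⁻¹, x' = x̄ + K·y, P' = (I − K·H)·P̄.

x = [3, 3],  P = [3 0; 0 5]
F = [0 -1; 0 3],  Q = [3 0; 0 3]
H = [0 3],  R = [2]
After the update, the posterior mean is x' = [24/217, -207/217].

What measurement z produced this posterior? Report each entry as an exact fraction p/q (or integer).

z = [-3]

x̄ = F·x = [-3, 9]
P̄ = F·P·Fᵀ + Q = [8 -15; -15 48]
S = H·P̄·Hᵀ + R = [434]
K = P̄·Hᵀ·S⁻¹ = [-45/434; 72/217]
x' − x̄ = [675/217, -2160/217] = K·y
y = (KᵀK)⁻¹·Kᵀ·(x' − x̄) = [-30]
z = y + H·x̄ = [-30] + [27] = [-3]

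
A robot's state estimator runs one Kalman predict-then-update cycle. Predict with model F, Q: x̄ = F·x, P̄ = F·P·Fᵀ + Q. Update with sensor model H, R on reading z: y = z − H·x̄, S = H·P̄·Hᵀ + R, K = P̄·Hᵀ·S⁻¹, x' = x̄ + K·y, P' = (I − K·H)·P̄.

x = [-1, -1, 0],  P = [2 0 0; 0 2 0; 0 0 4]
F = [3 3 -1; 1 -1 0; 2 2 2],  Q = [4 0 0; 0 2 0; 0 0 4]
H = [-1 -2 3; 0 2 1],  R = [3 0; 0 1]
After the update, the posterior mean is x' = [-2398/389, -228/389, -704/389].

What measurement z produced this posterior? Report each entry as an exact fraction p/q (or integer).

x̄ = F·x = [-6, 0, -4]
P̄ = F·P·Fᵀ + Q = [44 0 16; 0 6 0; 16 0 36]
S = H·P̄·Hᵀ + R = [299 68; 68 61]
K = P̄·Hᵀ·S⁻¹ = [-844/13615 4512/13615; -1548/13615 4404/13615; 452/1945 644/1945]
x' − x̄ = [-64/389, -228/389, 852/389] = K·y
y = (KᵀK)⁻¹·Kᵀ·(x' − x̄) = [8, 1]
z = y + H·x̄ = [8, 1] + [-6, -4] = [2, -3]

z = [2, -3]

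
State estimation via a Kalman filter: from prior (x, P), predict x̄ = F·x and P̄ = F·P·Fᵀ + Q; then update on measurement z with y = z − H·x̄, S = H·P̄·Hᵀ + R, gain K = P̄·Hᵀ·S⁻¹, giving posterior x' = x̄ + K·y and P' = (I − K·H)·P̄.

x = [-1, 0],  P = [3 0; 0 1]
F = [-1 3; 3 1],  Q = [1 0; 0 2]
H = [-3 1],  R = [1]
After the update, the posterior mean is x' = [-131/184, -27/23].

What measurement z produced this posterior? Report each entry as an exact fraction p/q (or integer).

x̄ = F·x = [1, -3]
P̄ = F·P·Fᵀ + Q = [13 -6; -6 30]
S = H·P̄·Hᵀ + R = [184]
K = P̄·Hᵀ·S⁻¹ = [-45/184; 6/23]
x' − x̄ = [-315/184, 42/23] = K·y
y = (KᵀK)⁻¹·Kᵀ·(x' − x̄) = [7]
z = y + H·x̄ = [7] + [-6] = [1]

z = [1]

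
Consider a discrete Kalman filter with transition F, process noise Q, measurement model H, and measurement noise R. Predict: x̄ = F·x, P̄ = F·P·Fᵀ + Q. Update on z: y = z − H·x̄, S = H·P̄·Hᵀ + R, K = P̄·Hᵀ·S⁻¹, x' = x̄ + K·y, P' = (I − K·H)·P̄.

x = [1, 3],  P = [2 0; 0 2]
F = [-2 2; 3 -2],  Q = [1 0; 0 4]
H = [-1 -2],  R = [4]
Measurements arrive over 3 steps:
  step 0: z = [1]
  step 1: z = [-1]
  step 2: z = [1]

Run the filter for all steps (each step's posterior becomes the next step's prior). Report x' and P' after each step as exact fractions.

step 0: x' = [221/61, -143/61], P' = [508/61 -300/61; -300/61 230/61]
step 1: x' = [-2845/1681, 22585/15129], P' = [16852/1681 -10320/1681; -10320/1681 69848/15129]
step 2: x' = [862111/644267, -791035/644267], P' = [46000772/4509869 -28184720/4509869; -28184720/4509869 21133880/4509869]

step 0: x̄ = F·x = [4, -3]
step 0: P̄ = F·P·Fᵀ + Q = [17 -20; -20 30]
step 0: y = z − H·x̄ = [-1]
step 0: S = H·P̄·Hᵀ + R = [61]
step 0: K = P̄·Hᵀ·S⁻¹ = [23/61; -40/61]
step 0: x' = x̄ + K·y = [221/61, -143/61]
step 0: P' = (I − K·H)·P̄ = [508/61 -300/61; -300/61 230/61]
step 1: x̄ = F·x = [-728/61, 949/61]
step 1: P̄ = F·P·Fᵀ + Q = [5413/61 -6968/61; -6968/61 9336/61]
step 1: y = z − H·x̄ = [1109/61]
step 1: S = H·P̄·Hᵀ + R = [15129/61]
step 1: K = P̄·Hᵀ·S⁻¹ = [947/1681; -11704/15129]
step 1: x' = x̄ + K·y = [-2845/1681, 22585/15129]
step 1: P' = (I − K·H)·P̄ = [16852/1681 -10320/1681; -10320/1681 69848/15129]
step 2: x̄ = F·x = [96380/15129, -121985/15129]
step 2: P̄ = F·P·Fᵀ + Q = [1644233/15129 -2118200/15129; -2118200/15129 2819480/15129]
step 2: y = z − H·x̄ = [-132461/15129]
step 2: S = H·P̄·Hᵀ + R = [4509869/15129]
step 2: K = P̄·Hᵀ·S⁻¹ = [2592167/4509869; -3520760/4509869]
step 2: x' = x̄ + K·y = [862111/644267, -791035/644267]
step 2: P' = (I − K·H)·P̄ = [46000772/4509869 -28184720/4509869; -28184720/4509869 21133880/4509869]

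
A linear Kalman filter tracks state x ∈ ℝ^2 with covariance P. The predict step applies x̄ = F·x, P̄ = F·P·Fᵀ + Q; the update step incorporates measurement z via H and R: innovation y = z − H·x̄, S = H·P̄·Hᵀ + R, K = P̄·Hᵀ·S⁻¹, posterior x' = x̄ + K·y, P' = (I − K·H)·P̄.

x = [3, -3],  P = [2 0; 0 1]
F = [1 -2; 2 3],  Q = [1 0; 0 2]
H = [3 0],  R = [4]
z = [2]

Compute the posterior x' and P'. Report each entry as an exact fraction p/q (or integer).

x' = [78/67, -51/67]
P' = [28/67 -8/67; -8/67 1237/67]

x̄ = F·x = [9, -3]
P̄ = F·P·Fᵀ + Q = [7 -2; -2 19]
y = z − H·x̄ = [-25]
S = H·P̄·Hᵀ + R = [67]
K = P̄·Hᵀ·S⁻¹ = [21/67; -6/67]
x' = x̄ + K·y = [78/67, -51/67]
P' = (I − K·H)·P̄ = [28/67 -8/67; -8/67 1237/67]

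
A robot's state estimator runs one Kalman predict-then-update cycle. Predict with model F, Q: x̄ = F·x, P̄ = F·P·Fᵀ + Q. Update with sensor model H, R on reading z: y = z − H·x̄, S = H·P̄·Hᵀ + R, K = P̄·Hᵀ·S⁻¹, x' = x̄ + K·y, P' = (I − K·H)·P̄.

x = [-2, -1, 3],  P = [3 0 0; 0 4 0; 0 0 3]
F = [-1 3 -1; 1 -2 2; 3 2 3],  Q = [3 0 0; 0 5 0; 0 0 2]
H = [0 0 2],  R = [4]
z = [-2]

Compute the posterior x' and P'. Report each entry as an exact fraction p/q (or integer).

x̄ = F·x = [-4, 6, 1]
P̄ = F·P·Fᵀ + Q = [45 -33 6; -33 36 11; 6 11 72]
y = z − H·x̄ = [-4]
S = H·P̄·Hᵀ + R = [292]
K = P̄·Hᵀ·S⁻¹ = [3/73; 11/146; 36/73]
x' = x̄ + K·y = [-304/73, 416/73, -71/73]
P' = (I − K·H)·P̄ = [3249/73 -2475/73 6/73; -2475/73 2507/73 11/73; 6/73 11/73 72/73]

x' = [-304/73, 416/73, -71/73]
P' = [3249/73 -2475/73 6/73; -2475/73 2507/73 11/73; 6/73 11/73 72/73]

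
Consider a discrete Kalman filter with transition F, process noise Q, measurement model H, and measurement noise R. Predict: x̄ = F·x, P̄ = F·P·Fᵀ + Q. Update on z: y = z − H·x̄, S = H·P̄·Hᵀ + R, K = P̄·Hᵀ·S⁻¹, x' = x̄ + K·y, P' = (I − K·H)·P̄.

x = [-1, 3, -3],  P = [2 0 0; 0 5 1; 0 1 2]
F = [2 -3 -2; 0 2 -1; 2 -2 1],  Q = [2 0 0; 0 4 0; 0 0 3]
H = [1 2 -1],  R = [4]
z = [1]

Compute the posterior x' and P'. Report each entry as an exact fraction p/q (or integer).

x̄ = F·x = [-5, 9, -11]
P̄ = F·P·Fᵀ + Q = [75 -27 35; -27 22 -18; 35 -18 29]
y = z − H·x̄ = [-23]
S = H·P̄·Hᵀ + R = [90]
K = P̄·Hᵀ·S⁻¹ = [-7/45; 7/18; -1/3]
x' = x̄ + K·y = [-64/45, 1/18, -10/3]
P' = (I − K·H)·P̄ = [3277/45 -194/9 91/3; -194/9 151/18 -19/3; 91/3 -19/3 19]

x' = [-64/45, 1/18, -10/3]
P' = [3277/45 -194/9 91/3; -194/9 151/18 -19/3; 91/3 -19/3 19]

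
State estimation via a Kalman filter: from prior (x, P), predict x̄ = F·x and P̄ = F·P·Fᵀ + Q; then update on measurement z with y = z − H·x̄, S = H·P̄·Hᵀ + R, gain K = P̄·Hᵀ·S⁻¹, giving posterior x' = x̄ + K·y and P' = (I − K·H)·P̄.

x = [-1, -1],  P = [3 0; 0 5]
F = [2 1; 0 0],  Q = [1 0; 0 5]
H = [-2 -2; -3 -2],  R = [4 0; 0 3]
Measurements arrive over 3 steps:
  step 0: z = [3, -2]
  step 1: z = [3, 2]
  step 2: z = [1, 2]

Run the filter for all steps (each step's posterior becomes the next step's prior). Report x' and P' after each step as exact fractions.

step 0: x̄ = F·x = [-3, 0]
step 0: P̄ = F·P·Fᵀ + Q = [18 0; 0 5]
step 0: y = z − H·x̄ = [-3, -11]
step 0: S = H·P̄·Hᵀ + R = [96 128; 128 185]
step 0: K = P̄·Hᵀ·S⁻¹ = [63/344 -18/43; -285/688 10/43]
step 0: x' = x̄ + K·y = [363/344, -905/688]
step 0: P' = (I − K·H)·P̄ = [171/86 -405/172; -405/172 1095/344]
step 1: x̄ = F·x = [547/688, 0]
step 1: P̄ = F·P·Fᵀ + Q = [935/344 0; 0 5]
step 1: y = z − H·x̄ = [1579/344, 3017/688]
step 1: S = H·P̄·Hᵀ + R = [2999/86 6245/172; 6245/172 16327/344]
step 1: K = P̄·Hᵀ·S⁻¹ = [6545/57934 -7480/28967; -19185/57934 1235/28967]
step 1: x' = x̄ + K·y = [10501/57934, -38615/28967]
step 1: P' = (I − K·H)·P̄ = [35530/28967 -42075/28967; -42075/28967 61260/28967]
step 2: x̄ = F·x = [-28114/28967, 0]
step 2: P̄ = F·P·Fᵀ + Q = [64047/28967 0; 0 5]
step 2: y = z − H·x̄ = [-27261/28967, -26408/28967]
step 2: S = H·P̄·Hᵀ + R = [951396/28967 963622/28967; 963622/28967 1242664/28967]
step 2: K = P̄·Hᵀ·S⁻¹ = [448329/4379090 -512376/2189545; -139521/437909 6113/437909]
step 2: x' = x̄ + K·y = [-3737839/4379090, 125731/437909]
step 2: P' = (I − K·H)·P̄ = [2433786/2189545 -576423/437909; -576423/437909 855465/437909]

step 0: x' = [363/344, -905/688], P' = [171/86 -405/172; -405/172 1095/344]
step 1: x' = [10501/57934, -38615/28967], P' = [35530/28967 -42075/28967; -42075/28967 61260/28967]
step 2: x' = [-3737839/4379090, 125731/437909], P' = [2433786/2189545 -576423/437909; -576423/437909 855465/437909]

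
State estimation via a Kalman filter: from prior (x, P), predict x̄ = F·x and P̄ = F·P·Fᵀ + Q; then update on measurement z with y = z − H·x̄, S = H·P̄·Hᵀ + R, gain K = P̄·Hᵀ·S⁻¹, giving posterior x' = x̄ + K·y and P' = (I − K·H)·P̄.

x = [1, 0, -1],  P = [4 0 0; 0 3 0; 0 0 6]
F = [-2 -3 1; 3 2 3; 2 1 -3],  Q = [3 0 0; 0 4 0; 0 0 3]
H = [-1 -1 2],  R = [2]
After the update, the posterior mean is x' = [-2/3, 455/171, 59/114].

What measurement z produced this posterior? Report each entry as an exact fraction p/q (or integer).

x̄ = F·x = [-3, 0, 5]
P̄ = F·P·Fᵀ + Q = [52 -24 -43; -24 106 -24; -43 -24 76]
S = H·P̄·Hᵀ + R = [684]
K = P̄·Hᵀ·S⁻¹ = [-1/6; -65/342; 73/228]
x' − x̄ = [7/3, 455/171, -511/114] = K·y
y = (KᵀK)⁻¹·Kᵀ·(x' − x̄) = [-14]
z = y + H·x̄ = [-14] + [13] = [-1]

z = [-1]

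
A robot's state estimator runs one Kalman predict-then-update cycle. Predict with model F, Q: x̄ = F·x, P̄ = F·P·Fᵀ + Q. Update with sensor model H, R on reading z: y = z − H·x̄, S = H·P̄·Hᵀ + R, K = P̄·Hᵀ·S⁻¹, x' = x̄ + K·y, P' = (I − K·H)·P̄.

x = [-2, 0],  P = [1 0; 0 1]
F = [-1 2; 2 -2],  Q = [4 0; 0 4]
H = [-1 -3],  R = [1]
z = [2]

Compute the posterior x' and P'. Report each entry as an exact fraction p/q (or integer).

x̄ = F·x = [2, -4]
P̄ = F·P·Fᵀ + Q = [9 -6; -6 12]
y = z − H·x̄ = [-8]
S = H·P̄·Hᵀ + R = [82]
K = P̄·Hᵀ·S⁻¹ = [9/82; -15/41]
x' = x̄ + K·y = [46/41, -44/41]
P' = (I − K·H)·P̄ = [657/82 -111/41; -111/41 42/41]

x' = [46/41, -44/41]
P' = [657/82 -111/41; -111/41 42/41]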